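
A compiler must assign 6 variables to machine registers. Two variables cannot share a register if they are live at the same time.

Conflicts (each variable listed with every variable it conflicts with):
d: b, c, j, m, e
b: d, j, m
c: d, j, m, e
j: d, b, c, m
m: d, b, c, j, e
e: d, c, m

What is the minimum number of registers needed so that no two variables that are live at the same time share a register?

4

d, b, j, m pairwise conflict, so at least 4 registers are needed.
4 registers suffice: register 1 → {m}; register 2 → {d}; register 3 → {j, e}; register 4 → {b, c}. Every pair that conflicts lands in different registers.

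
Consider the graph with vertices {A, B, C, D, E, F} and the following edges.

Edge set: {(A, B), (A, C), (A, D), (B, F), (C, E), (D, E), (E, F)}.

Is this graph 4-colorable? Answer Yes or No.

The chromatic number is 3. The cycle B-A-D-E-F-B has odd length 5, so it cannot be 2-colored; at least 3 colors are needed.
3 colors suffice: color 1 → {A, E}; color 2 → {C, D, F}; color 3 → {B}.
Since 4 ≥ 3, a proper 4-coloring certainly exists.

Yes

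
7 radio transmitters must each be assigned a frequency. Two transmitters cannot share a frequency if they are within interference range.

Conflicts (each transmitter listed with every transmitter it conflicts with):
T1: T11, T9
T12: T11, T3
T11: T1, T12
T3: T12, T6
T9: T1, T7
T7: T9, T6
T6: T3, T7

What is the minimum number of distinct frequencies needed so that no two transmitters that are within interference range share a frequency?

3

The cycle T6-T7-T9-T1-T11-T12-T3-T6 has odd length 7, so it cannot be 2-colored; at least 3 frequencies are needed.
A valid assignment using 3 frequencies: T1=1, T12=1, T11=2, T3=2, T9=2, T7=3, T6=1. Every pair that conflicts lands in different frequencies.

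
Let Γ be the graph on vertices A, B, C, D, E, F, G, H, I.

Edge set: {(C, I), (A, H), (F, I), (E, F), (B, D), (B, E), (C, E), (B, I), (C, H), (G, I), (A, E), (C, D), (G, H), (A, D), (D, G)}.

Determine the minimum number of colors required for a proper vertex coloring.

D and G are adjacent, so at least 2 colors are needed.
2 colors suffice: A=2, B=2, C=2, D=1, E=1, F=2, G=2, H=1, I=1. Every edge joins two different colors.

2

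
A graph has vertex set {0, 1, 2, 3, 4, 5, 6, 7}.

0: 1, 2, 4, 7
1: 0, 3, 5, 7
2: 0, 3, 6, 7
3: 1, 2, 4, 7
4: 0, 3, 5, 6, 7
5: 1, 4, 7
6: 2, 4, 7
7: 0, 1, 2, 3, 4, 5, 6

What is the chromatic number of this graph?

0, 4, 7 are pairwise adjacent, so at least 3 colors are needed.
One proper 3-coloring: 0=green, 1=blue, 2=blue, 3=green, 4=blue, 5=green, 6=green, 7=red. No two adjacent vertices share a color.

3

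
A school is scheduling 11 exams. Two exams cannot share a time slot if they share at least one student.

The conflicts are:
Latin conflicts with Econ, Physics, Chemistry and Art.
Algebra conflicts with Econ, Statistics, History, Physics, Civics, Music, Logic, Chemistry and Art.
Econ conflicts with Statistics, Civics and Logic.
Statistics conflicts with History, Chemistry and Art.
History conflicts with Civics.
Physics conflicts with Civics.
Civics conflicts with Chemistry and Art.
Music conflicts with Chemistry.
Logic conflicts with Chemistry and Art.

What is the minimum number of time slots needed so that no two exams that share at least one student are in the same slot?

Algebra, Statistics, History are mutually in conflict, so at least 3 time slots are needed.
Using 3 time slots: Latin=1, Algebra=1, Econ=2, Statistics=3, History=2, Physics=2, Civics=3, Music=3, Logic=3, Chemistry=2, Art=2. Each listed conflict is separated.

3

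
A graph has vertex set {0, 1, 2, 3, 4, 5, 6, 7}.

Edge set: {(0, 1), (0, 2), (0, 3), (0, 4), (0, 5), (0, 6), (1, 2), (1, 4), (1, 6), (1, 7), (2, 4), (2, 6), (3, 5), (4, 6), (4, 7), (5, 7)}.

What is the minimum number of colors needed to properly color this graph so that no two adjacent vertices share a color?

5

0, 1, 2, 4, 6 form a clique, so at least 5 colors are needed.
5 colors suffice: color red → {0, 7}; color blue → {4, 5}; color green → {1, 3}; color yellow → {2}; color purple → {6}. Each edge has distinct colors on its endpoints.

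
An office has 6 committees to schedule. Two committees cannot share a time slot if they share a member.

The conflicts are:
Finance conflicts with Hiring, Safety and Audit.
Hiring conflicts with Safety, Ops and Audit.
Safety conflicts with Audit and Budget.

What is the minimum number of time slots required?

Finance, Hiring, Safety, Audit pairwise conflict, so at least 4 time slots are needed.
4 time slots suffice: time slot 1 → {Safety, Ops}; time slot 2 → {Hiring, Budget}; time slot 3 → {Finance}; time slot 4 → {Audit}. No two conflicting committees share a time slot.

4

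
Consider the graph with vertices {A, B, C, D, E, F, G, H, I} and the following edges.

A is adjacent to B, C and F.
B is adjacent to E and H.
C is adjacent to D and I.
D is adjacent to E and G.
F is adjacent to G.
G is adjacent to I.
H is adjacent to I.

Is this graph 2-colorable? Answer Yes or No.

No

The cycle C-A-B-E-D-C has odd length 5, so it cannot be 2-colored; at least 3 colors are needed.
So 2 colors are not enough.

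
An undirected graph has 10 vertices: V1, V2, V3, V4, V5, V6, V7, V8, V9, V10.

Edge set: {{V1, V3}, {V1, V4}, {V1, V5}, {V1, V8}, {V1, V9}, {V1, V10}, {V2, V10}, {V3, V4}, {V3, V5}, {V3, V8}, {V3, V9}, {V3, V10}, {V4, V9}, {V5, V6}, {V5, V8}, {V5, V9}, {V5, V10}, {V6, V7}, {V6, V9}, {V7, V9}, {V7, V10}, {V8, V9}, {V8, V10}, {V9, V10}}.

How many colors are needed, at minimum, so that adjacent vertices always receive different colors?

V1, V3, V5, V8, V9, V10 are pairwise adjacent (a clique of size 6), so at least 6 colors are needed.
A valid assignment using 6 colors: V1=5, V2=1, V3=4, V4=2, V5=3, V6=2, V7=3, V8=6, V9=1, V10=2. Every edge joins two different colors.

6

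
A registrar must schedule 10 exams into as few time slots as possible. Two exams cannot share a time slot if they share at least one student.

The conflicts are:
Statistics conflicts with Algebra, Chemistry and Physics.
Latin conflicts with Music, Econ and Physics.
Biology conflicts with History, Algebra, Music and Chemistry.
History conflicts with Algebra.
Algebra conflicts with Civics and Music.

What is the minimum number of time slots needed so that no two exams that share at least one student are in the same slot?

3

Biology, History, Algebra all conflict with each other, so at least 3 time slots are needed.
3 time slots suffice: time slot 1 → {Latin, Algebra, Chemistry}; time slot 2 → {Statistics, Biology, Civics, Econ}; time slot 3 → {History, Music, Physics}. Every pair that conflicts lands in different time slots.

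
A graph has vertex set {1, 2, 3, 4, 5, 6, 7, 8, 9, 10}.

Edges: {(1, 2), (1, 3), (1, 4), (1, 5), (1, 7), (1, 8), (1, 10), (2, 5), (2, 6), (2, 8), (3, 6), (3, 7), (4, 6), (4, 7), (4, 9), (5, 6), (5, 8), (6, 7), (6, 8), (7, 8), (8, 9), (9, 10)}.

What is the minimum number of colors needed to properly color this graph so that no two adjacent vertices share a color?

4

2, 5, 6, 8 are pairwise adjacent (a clique of size 4), so at least 4 colors are needed.
4 colors suffice: 1=red, 2=yellow, 3=blue, 4=blue, 5=green, 6=red, 7=green, 8=blue, 9=red, 10=blue. Every edge joins two different colors.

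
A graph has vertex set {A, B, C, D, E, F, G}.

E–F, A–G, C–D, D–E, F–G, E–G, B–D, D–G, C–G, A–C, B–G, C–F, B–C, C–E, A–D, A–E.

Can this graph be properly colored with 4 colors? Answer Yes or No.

No

A, C, D, E, G are pairwise adjacent (a clique of size 5), so at least 5 colors are needed.
So 4 colors are not enough.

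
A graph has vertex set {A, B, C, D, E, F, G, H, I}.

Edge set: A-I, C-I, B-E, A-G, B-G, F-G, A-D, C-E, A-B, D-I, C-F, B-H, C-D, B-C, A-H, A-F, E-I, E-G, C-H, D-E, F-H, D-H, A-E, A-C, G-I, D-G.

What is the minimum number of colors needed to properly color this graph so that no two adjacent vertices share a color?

A, D, E, G, I form a clique, so at least 5 colors are needed.
5 colors suffice: color 1 → {A}; color 2 → {C, G}; color 3 → {E, H}; color 4 → {B, D, F}; color 5 → {I}. No two adjacent vertices share a color.

5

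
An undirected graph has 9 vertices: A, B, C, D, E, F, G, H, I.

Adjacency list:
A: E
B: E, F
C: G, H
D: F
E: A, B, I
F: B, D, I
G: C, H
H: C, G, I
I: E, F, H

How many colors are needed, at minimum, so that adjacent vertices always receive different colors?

C, G, H are mutually adjacent, so at least 3 colors are needed.
One proper 3-coloring: A=2, B=2, C=3, D=2, E=1, F=1, G=2, H=1, I=2. Every edge joins two different colors.

3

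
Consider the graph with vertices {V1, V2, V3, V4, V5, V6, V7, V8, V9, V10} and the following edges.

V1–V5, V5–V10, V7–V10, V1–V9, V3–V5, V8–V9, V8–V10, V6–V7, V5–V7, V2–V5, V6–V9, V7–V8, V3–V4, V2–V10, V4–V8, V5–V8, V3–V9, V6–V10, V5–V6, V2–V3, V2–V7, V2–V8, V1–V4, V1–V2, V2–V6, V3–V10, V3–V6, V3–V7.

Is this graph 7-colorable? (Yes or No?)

The chromatic number is 6. V2, V3, V5, V6, V7, V10 form a clique, so at least 6 colors are needed.
6 colors suffice: color 1 → {V2, V4, V9}; color 2 → {V1, V3, V8}; color 3 → {V5}; color 4 → {V6}; color 5 → {V7}; color 6 → {V10}.
Since 7 ≥ 6, a proper 7-coloring certainly exists.

Yes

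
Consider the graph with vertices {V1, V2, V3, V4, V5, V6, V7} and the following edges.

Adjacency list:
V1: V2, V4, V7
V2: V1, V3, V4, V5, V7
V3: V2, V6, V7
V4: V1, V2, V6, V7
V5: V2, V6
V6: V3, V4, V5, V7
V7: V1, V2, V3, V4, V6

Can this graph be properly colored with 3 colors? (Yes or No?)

No

V1, V2, V4, V7 are mutually adjacent (a clique of size 4), so at least 4 colors are needed.
So 3 colors are not enough.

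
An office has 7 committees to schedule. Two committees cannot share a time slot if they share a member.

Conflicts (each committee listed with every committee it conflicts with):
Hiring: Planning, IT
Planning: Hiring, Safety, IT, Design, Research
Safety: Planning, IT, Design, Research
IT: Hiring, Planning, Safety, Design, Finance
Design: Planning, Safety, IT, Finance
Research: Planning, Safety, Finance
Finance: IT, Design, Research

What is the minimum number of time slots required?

Planning, Safety, IT, Design are mutually in conflict, so at least 4 time slots are needed.
4 time slots suffice: time slot 1 → {Planning, Finance}; time slot 2 → {IT, Research}; time slot 3 → {Hiring, Safety}; time slot 4 → {Design}. Every pair that conflicts lands in different time slots.

4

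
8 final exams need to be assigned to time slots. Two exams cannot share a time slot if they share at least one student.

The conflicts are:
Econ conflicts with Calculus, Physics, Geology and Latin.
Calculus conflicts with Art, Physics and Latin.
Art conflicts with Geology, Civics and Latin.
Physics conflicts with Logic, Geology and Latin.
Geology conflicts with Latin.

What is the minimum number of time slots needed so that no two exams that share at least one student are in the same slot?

4

Econ, Physics, Geology, Latin are mutually in conflict, so at least 4 time slots are needed.
A valid assignment using 4 time slots: Econ=4, Calculus=3, Art=1, Physics=1, Logic=2, Geology=3, Civics=2, Latin=2. No two conflicting exams share a time slot.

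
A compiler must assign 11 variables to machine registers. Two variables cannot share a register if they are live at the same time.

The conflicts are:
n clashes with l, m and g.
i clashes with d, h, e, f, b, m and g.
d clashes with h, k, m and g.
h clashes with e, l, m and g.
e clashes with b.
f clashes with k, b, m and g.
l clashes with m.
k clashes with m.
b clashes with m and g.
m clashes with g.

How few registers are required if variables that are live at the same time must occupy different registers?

i, f, b, m, g pairwise conflict, so at least 5 registers are needed.
5 registers suffice: register 1 → {e, m}; register 2 → {l, k, g}; register 3 → {n, i}; register 4 → {h, f}; register 5 → {d, b}. Every pair that conflicts lands in different registers.

5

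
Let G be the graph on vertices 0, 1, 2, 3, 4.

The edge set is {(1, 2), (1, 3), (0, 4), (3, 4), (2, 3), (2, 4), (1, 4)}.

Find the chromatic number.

4

1, 2, 3, 4 are pairwise adjacent (a clique of size 4), so at least 4 colors are needed.
4 colors suffice: color a → {4}; color b → {0, 1}; color c → {2}; color d → {3}. Every edge joins two different colors.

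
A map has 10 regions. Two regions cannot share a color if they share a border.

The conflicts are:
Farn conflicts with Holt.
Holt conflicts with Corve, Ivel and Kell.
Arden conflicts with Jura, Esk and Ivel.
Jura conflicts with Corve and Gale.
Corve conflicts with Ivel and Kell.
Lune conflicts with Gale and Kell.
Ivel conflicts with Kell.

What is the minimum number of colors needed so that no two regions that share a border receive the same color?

4

Holt, Corve, Ivel, Kell all conflict with each other, so at least 4 colors are needed.
4 colors suffice: Farn=2, Holt=1, Arden=2, Jura=1, Corve=2, Lune=1, Gale=2, Esk=1, Ivel=3, Kell=4. Every pair that conflicts lands in different colors.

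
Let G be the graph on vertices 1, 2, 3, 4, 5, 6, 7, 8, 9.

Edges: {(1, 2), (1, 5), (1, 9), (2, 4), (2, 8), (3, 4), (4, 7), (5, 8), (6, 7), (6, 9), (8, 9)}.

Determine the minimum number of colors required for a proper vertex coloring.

4 and 7 are adjacent, so at least 2 colors are needed.
2 colors suffice: color a → {1, 4, 6, 8}; color b → {2, 3, 5, 7, 9}. Every edge joins two different colors.

2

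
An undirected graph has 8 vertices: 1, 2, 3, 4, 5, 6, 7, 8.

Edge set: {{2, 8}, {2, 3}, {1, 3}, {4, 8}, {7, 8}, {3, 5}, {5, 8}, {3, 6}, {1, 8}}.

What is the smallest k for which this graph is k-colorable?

2 and 8 are adjacent, so at least 2 colors are needed.
2 colors suffice: color a → {3, 8}; color b → {1, 2, 4, 5, 6, 7}. Every edge joins two different colors.

2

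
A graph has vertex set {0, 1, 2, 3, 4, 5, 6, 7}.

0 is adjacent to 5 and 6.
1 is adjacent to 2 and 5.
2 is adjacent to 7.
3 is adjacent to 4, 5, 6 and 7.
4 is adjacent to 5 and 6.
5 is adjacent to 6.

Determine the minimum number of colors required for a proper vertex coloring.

4

3, 4, 5, 6 form a clique, so at least 4 colors are needed.
4 colors suffice: color red → {2, 5}; color blue → {0, 1, 3}; color green → {6, 7}; color yellow → {4}. No two adjacent vertices share a color.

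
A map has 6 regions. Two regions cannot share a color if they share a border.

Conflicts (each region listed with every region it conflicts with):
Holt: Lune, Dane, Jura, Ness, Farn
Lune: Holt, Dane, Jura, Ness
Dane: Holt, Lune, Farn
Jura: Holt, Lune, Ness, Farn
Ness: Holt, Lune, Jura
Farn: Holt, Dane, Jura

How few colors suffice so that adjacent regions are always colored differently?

Holt, Lune, Jura, Ness are mutually in conflict, so at least 4 colors are needed.
4 colors suffice: color 1 → {Holt}; color 2 → {Dane, Jura}; color 3 → {Lune, Farn}; color 4 → {Ness}. No two conflicting regions share a color.

4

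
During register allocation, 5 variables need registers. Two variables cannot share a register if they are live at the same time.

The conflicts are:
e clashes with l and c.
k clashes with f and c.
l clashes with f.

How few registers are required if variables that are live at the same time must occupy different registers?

3

The cycle l-f-k-c-e-l has odd length 5, so it cannot be 2-colored; at least 3 registers are needed.
3 registers suffice: register 1 → {e, k}; register 2 → {f, c}; register 3 → {l}. Every pair that conflicts lands in different registers.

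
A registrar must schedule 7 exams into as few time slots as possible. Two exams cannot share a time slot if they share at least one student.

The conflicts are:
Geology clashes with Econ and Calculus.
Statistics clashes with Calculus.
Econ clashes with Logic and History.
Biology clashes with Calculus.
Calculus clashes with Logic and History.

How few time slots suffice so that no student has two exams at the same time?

2

Biology and Calculus conflict, so at least 2 time slots are needed.
2 time slots suffice: time slot 1 → {Econ, Calculus}; time slot 2 → {Geology, Statistics, Biology, Logic, History}. Every pair that conflicts lands in different time slots.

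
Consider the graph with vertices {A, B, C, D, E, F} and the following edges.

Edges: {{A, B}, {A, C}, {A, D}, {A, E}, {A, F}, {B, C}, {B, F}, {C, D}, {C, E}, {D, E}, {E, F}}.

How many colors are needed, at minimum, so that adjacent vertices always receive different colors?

4

A, C, D, E are pairwise adjacent (a clique of size 4), so at least 4 colors are needed.
4 colors suffice: color 1 → {A}; color 2 → {C, F}; color 3 → {B, E}; color 4 → {D}. No two adjacent vertices share a color.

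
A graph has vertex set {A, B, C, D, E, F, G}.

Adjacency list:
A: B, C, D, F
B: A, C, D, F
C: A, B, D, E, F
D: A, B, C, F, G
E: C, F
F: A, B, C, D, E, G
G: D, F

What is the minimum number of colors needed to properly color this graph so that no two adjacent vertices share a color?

5

A, B, C, D, F form a clique, so at least 5 colors are needed.
5 colors suffice: A=yellow, B=purple, C=blue, D=green, E=green, F=red, G=blue. Every edge joins two different colors.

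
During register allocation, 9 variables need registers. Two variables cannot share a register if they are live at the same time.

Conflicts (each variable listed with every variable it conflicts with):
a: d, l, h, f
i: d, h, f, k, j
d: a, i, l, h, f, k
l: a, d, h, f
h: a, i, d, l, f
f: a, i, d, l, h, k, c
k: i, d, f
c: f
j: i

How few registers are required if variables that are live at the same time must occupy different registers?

5

a, d, l, h, f are mutually in conflict, so at least 5 registers are needed.
A valid assignment using 5 registers: a=5, i=4, d=2, l=4, h=3, f=1, k=3, c=2, j=1. Every pair that conflicts lands in different registers.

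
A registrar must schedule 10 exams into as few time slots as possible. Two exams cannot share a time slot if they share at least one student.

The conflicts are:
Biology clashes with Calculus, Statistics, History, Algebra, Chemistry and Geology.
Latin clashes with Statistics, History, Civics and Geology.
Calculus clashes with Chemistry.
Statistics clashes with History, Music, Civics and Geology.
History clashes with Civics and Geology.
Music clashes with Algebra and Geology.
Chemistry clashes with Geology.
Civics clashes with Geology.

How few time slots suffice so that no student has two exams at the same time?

5

Latin, Statistics, History, Civics, Geology pairwise conflict, so at least 5 time slots are needed.
A valid assignment using 5 time slots: Biology=3, Latin=5, Calculus=1, Statistics=2, History=4, Music=3, Algebra=1, Chemistry=2, Civics=3, Geology=1. Every pair that conflicts lands in different time slots.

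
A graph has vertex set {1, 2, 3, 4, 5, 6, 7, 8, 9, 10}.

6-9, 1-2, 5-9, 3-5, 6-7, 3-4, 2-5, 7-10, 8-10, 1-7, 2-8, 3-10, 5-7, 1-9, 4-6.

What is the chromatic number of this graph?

3

The cycle 10-8-2-5-7-10 has odd length 5, so it cannot be 2-colored; at least 3 colors are needed.
One proper 3-coloring: 1=b, 2=a, 3=a, 4=c, 5=b, 6=b, 7=a, 8=c, 9=a, 10=b. Every edge joins two different colors.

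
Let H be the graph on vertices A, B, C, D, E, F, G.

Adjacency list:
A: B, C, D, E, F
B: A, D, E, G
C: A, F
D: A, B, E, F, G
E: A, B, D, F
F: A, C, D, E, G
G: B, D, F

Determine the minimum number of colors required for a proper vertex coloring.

A, B, D, E are pairwise adjacent (a clique of size 4), so at least 4 colors are needed.
4 colors suffice: color 1 → {C, D}; color 2 → {A, G}; color 3 → {B, F}; color 4 → {E}. No two adjacent vertices share a color.

4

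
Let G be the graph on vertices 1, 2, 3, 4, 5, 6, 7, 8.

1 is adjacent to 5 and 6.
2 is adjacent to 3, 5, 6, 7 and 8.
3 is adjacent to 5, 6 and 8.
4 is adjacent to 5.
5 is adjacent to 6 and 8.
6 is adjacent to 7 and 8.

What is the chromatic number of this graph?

2, 3, 5, 6, 8 form a clique, so at least 5 colors are needed.
5 colors suffice: color red → {5, 7}; color blue → {4, 6}; color green → {1, 2}; color yellow → {3}; color purple → {8}. No two adjacent vertices share a color.

5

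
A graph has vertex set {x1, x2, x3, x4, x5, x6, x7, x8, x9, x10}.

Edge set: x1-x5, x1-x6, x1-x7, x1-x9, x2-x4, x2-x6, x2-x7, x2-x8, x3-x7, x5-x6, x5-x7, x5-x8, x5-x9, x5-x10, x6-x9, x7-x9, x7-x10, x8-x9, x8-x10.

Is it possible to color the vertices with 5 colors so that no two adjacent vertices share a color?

The chromatic number is 4. x1, x5, x6, x9 are mutually adjacent (a clique of size 4), so at least 4 colors are needed.
One proper 4-coloring: x1=4, x2=1, x3=1, x4=2, x5=1, x6=2, x7=2, x8=2, x9=3, x10=3.
Since 5 ≥ 4, a proper 5-coloring certainly exists.

Yes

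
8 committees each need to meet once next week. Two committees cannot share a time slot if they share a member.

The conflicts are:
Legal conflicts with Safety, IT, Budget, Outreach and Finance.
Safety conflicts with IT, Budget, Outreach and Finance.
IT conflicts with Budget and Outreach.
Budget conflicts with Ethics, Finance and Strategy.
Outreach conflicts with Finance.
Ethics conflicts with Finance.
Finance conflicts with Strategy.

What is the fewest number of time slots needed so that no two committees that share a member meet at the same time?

4

Legal, Safety, IT, Outreach are mutually in conflict, so at least 4 time slots are needed.
A valid assignment using 4 time slots: Legal=3, Safety=4, IT=1, Budget=2, Outreach=2, Ethics=3, Finance=1, Strategy=3. No two conflicting committees share a time slot.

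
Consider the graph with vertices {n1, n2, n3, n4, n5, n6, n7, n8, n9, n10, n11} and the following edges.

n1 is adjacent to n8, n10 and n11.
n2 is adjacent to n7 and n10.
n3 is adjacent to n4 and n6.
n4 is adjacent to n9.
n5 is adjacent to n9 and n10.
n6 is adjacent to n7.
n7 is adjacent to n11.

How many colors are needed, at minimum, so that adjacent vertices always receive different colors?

3

The cycle n1-n11-n7-n2-n10-n1 has odd length 5, so it cannot be 2-colored; at least 3 colors are needed.
3 colors suffice: n1=1, n2=3, n3=1, n4=2, n5=1, n6=2, n7=1, n8=2, n9=3, n10=2, n11=2. Every edge joins two different colors.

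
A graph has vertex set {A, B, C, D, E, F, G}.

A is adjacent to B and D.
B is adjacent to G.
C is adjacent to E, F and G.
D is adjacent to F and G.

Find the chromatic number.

C and E are adjacent, so at least 2 colors are needed.
One proper 2-coloring: A=2, B=1, C=1, D=1, E=2, F=2, G=2. Every edge joins two different colors.

2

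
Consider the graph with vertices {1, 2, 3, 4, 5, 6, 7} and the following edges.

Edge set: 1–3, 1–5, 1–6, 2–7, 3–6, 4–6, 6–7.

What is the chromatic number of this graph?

1, 3, 6 form a triangle, so at least 3 colors are needed.
3 colors suffice: color a → {2, 5, 6}; color b → {1, 4, 7}; color c → {3}. Every edge joins two different colors.

3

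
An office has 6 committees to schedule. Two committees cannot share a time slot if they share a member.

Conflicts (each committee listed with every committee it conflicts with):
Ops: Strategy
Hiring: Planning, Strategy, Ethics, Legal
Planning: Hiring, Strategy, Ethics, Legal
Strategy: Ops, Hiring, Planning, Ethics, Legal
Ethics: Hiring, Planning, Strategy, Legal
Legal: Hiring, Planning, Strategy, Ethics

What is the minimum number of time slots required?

Hiring, Planning, Strategy, Ethics, Legal are mutually in conflict, so at least 5 time slots are needed.
5 time slots suffice: time slot 1 → {Strategy}; time slot 2 → {Ops, Hiring}; time slot 3 → {Planning}; time slot 4 → {Legal}; time slot 5 → {Ethics}. Each listed conflict is separated.

5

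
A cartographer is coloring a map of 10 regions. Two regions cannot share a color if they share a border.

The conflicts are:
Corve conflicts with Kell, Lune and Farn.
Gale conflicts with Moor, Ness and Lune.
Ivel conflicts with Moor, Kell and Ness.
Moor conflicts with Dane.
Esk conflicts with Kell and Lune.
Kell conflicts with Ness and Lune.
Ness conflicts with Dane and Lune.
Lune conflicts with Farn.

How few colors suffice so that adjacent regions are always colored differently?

Ivel, Kell, Ness are mutually in conflict, so at least 3 colors are needed.
A valid assignment using 3 colors: Corve=2, Gale=3, Ivel=1, Moor=2, Esk=2, Kell=3, Ness=2, Dane=1, Lune=1, Farn=3. No two conflicting regions share a color.

3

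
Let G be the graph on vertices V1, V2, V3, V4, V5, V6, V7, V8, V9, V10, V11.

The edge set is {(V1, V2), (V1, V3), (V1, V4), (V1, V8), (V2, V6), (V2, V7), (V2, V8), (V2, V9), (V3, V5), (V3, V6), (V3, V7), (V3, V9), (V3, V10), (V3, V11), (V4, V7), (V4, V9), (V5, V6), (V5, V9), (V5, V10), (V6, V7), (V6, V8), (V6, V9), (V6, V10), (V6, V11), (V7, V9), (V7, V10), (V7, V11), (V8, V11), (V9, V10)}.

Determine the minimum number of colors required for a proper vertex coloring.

V3, V6, V7, V9, V10 form a clique, so at least 5 colors are needed.
One proper 5-coloring: V1=1, V2=2, V3=2, V4=2, V5=3, V6=1, V7=3, V8=3, V9=4, V10=5, V11=4. Each edge has distinct colors on its endpoints.

5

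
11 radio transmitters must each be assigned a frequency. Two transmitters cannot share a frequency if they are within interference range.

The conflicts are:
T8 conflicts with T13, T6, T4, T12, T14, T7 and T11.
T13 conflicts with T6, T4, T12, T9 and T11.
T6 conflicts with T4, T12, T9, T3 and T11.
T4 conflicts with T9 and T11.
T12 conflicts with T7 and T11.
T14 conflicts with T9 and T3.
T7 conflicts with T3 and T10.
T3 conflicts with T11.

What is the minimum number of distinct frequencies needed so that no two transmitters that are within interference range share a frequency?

T8, T13, T6, T4, T11 all conflict with each other, so at least 5 frequencies are needed.
5 frequencies suffice: frequency 1 → {T6, T14, T7}; frequency 2 → {T8, T9, T3, T10}; frequency 3 → {T11}; frequency 4 → {T13}; frequency 5 → {T4, T12}. Every pair that conflicts lands in different frequencies.

5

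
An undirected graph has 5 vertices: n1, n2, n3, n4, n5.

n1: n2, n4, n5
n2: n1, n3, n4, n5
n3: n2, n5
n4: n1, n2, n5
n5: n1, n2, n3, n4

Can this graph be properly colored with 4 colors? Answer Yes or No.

Yes

The chromatic number is 4. n1, n2, n4, n5 are pairwise adjacent (a clique of size 4), so at least 4 colors are needed.
4 colors suffice: n1=3, n2=1, n3=3, n4=4, n5=2.
That is already a proper 4-coloring.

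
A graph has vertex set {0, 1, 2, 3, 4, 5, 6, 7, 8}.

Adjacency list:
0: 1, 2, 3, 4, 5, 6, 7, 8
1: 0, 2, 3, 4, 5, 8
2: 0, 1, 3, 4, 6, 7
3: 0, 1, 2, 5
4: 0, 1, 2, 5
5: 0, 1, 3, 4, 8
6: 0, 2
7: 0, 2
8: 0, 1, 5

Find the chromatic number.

4

0, 1, 2, 3 are pairwise adjacent (a clique of size 4), so at least 4 colors are needed.
4 colors suffice: color a → {0}; color b → {2, 5}; color c → {1, 6, 7}; color d → {3, 4, 8}. Every edge joins two different colors.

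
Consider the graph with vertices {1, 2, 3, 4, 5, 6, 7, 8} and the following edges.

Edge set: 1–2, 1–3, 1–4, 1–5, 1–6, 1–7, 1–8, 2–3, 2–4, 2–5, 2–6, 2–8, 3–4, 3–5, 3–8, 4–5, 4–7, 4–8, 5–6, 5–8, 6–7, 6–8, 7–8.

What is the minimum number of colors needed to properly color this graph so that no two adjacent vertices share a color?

1, 2, 3, 4, 5, 8 are mutually adjacent (a clique of size 6), so at least 6 colors are needed.
6 colors suffice: color red → {1}; color blue → {8}; color green → {2, 7}; color yellow → {5}; color purple → {4, 6}; color orange → {3}. Every edge joins two different colors.

6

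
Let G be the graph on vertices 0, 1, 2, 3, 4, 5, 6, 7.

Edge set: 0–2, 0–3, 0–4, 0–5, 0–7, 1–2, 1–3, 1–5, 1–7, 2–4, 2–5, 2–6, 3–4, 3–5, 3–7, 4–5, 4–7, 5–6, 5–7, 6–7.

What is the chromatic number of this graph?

5

0, 3, 4, 5, 7 form a clique, so at least 5 colors are needed.
5 colors suffice: 0=green, 1=green, 2=blue, 3=purple, 4=yellow, 5=red, 6=green, 7=blue. Every edge joins two different colors.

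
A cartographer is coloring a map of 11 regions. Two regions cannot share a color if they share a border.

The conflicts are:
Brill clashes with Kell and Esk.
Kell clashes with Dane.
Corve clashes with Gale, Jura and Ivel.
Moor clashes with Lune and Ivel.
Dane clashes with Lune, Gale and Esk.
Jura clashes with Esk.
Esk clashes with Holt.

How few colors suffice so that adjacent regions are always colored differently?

The cycle Corve-Jura-Esk-Dane-Gale-Corve has odd length 5, so it cannot be 2-colored; at least 3 colors are needed.
A valid assignment using 3 colors: Brill=1, Kell=2, Corve=1, Moor=1, Dane=1, Lune=2, Gale=2, Jura=3, Ivel=2, Esk=2, Holt=1. Every pair that conflicts lands in different colors.

3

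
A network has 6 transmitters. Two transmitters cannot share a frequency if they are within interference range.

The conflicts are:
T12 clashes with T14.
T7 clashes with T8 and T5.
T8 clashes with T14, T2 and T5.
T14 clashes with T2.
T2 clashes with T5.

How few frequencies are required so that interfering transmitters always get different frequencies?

T8, T14, T2 are mutually in conflict, so at least 3 frequencies are needed.
3 frequencies suffice: frequency 1 → {T12, T8}; frequency 2 → {T14, T5}; frequency 3 → {T7, T2}. Every pair that conflicts lands in different frequencies.

3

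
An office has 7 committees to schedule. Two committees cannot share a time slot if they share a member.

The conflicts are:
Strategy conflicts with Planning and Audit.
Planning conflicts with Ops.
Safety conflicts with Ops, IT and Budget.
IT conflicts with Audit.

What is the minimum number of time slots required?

2

Safety and Budget conflict, so at least 2 time slots are needed.
2 time slots suffice: time slot 1 → {Planning, Safety, Audit}; time slot 2 → {Strategy, Ops, IT, Budget}. Every pair that conflicts lands in different time slots.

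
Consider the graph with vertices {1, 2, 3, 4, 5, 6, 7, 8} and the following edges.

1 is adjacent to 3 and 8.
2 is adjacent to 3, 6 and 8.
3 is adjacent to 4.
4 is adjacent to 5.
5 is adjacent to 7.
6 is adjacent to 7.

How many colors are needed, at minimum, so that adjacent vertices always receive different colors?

2

5 and 7 are adjacent, so at least 2 colors are needed.
2 colors suffice: 1=a, 2=a, 3=b, 4=a, 5=b, 6=b, 7=a, 8=b. Every edge joins two different colors.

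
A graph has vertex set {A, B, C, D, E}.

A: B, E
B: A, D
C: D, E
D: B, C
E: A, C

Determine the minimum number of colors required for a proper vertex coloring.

The cycle B-A-E-C-D-B has odd length 5, so it cannot be 2-colored; at least 3 colors are needed.
3 colors suffice: color red → {B, E}; color blue → {A, D}; color green → {C}. No two adjacent vertices share a color.

3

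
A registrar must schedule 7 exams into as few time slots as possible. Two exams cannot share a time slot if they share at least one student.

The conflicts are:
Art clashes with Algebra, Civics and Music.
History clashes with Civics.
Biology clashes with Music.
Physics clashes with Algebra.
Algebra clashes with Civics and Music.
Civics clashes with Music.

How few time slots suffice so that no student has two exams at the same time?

4

Art, Algebra, Civics, Music all conflict with each other, so at least 4 time slots are needed.
4 time slots suffice: time slot 1 → {History, Biology, Algebra}; time slot 2 → {Physics, Civics}; time slot 3 → {Music}; time slot 4 → {Art}. Every pair that conflicts lands in different time slots.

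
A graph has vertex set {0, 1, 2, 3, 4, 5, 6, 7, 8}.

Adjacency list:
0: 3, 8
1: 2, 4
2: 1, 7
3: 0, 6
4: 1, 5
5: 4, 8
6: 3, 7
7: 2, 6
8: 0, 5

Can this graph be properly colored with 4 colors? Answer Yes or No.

Yes

The chromatic number is 3. The cycle 6-7-2-1-4-5-8-0-3-6 has odd length 9, so it cannot be 2-colored; at least 3 colors are needed.
One proper 3-coloring: 0=b, 1=b, 2=a, 3=a, 4=a, 5=b, 6=b, 7=c, 8=a.
Since 4 ≥ 3, a proper 4-coloring certainly exists.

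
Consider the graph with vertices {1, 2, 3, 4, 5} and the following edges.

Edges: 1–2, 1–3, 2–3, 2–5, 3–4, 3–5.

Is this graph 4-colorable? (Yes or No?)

The chromatic number is 3. 2, 3, 5 are mutually adjacent, so at least 3 colors are needed.
3 colors suffice: color a → {3}; color b → {2, 4}; color c → {1, 5}.
Since 4 ≥ 3, a proper 4-coloring certainly exists.

Yes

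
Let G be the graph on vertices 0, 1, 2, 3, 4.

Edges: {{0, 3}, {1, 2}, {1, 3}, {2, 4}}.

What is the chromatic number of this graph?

0 and 3 are adjacent, so at least 2 colors are needed.
A valid assignment using 2 colors: 0=b, 1=b, 2=a, 3=a, 4=b. No two adjacent vertices share a color.

2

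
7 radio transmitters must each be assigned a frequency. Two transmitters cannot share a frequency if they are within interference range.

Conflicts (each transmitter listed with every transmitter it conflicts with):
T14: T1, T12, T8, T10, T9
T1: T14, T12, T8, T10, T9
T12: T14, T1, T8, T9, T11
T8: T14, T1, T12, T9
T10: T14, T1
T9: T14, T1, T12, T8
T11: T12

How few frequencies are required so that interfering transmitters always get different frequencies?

5

T14, T1, T12, T8, T9 all conflict with each other, so at least 5 frequencies are needed.
A valid assignment using 5 frequencies: T14=2, T1=3, T12=1, T8=5, T10=1, T9=4, T11=2. Each listed conflict is separated.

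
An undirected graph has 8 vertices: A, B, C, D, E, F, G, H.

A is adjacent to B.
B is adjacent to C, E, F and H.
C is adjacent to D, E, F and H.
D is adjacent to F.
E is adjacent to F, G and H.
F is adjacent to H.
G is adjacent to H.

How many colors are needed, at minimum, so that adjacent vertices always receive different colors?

5

B, C, E, F, H are mutually adjacent (a clique of size 5), so at least 5 colors are needed.
5 colors suffice: color red → {A, D, H}; color blue → {F, G}; color green → {E}; color yellow → {C}; color purple → {B}. No two adjacent vertices share a color.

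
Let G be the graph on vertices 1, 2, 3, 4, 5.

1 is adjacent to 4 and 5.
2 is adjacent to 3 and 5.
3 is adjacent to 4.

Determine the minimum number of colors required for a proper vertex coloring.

3

The cycle 3-2-5-1-4-3 has odd length 5, so it cannot be 2-colored; at least 3 colors are needed.
3 colors suffice: color red → {3, 5}; color blue → {1, 2}; color green → {4}. Each edge has distinct colors on its endpoints.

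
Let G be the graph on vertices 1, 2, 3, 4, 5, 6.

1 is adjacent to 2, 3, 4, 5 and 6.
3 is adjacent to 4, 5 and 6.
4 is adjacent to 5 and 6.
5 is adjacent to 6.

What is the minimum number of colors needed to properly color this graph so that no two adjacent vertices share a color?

1, 3, 4, 5, 6 are mutually adjacent (a clique of size 5), so at least 5 colors are needed.
5 colors suffice: color a → {1}; color b → {2, 3}; color c → {4}; color d → {6}; color e → {5}. Every edge joins two different colors.

5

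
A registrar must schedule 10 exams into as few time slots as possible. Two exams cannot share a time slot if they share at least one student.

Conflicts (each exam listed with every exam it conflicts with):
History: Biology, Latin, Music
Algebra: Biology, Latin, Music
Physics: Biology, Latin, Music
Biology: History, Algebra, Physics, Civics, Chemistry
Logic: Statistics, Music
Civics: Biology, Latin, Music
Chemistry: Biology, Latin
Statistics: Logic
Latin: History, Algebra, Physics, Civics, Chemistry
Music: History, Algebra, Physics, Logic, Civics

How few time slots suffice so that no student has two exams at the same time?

Algebra and Music conflict, so at least 2 time slots are needed.
Using 2 time slots: History=2, Algebra=2, Physics=2, Biology=1, Logic=2, Civics=2, Chemistry=2, Statistics=1, Latin=1, Music=1. Each listed conflict is separated.

2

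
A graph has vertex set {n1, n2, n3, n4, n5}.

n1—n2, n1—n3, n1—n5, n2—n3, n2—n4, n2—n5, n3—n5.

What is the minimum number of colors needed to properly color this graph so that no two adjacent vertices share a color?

n1, n2, n3, n5 are pairwise adjacent (a clique of size 4), so at least 4 colors are needed.
4 colors suffice: color 1 → {n2}; color 2 → {n3, n4}; color 3 → {n5}; color 4 → {n1}. Every edge joins two different colors.

4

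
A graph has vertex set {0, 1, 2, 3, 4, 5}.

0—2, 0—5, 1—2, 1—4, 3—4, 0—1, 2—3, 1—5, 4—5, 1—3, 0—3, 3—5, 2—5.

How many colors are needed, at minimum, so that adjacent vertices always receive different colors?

0, 1, 2, 3, 5 form a clique, so at least 5 colors are needed.
One proper 5-coloring: 0=d, 1=a, 2=e, 3=c, 4=d, 5=b. Each edge has distinct colors on its endpoints.

5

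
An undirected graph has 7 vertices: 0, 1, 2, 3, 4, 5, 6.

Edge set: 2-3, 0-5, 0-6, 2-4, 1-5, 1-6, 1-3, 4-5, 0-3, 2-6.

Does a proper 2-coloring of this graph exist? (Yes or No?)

The cycle 2-3-0-5-4-2 has odd length 5, so it cannot be 2-colored; at least 3 colors are needed.
So 2 colors are not enough.

No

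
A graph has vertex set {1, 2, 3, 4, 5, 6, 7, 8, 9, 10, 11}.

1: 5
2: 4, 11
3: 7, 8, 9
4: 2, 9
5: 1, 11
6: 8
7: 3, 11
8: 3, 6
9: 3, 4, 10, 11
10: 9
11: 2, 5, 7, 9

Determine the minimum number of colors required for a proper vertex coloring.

2

3 and 7 are adjacent, so at least 2 colors are needed.
A valid assignment using 2 colors: 1=blue, 2=red, 3=blue, 4=blue, 5=red, 6=blue, 7=red, 8=red, 9=red, 10=blue, 11=blue. Each edge has distinct colors on its endpoints.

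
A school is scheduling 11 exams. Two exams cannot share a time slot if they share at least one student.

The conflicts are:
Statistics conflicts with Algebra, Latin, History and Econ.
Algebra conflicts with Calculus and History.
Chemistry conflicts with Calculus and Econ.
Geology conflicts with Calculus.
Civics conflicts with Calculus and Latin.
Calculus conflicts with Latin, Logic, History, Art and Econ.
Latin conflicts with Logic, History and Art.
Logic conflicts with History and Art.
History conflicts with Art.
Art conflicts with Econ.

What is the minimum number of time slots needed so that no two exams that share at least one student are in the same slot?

Calculus, Latin, Logic, History, Art pairwise conflict, so at least 5 time slots are needed.
Using 5 time slots: Statistics=1, Algebra=2, Chemistry=3, Geology=2, Civics=3, Calculus=1, Latin=2, Logic=5, History=3, Art=4, Econ=2. No two conflicting exams share a time slot.

5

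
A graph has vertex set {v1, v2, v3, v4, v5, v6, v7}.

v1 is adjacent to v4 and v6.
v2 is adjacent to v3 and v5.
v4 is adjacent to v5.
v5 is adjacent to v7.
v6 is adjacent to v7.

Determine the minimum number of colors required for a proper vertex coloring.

3

The cycle v1-v4-v5-v7-v6-v1 has odd length 5, so it cannot be 2-colored; at least 3 colors are needed.
3 colors suffice: color 1 → {v1, v3, v5}; color 2 → {v2, v4, v6}; color 3 → {v7}. No two adjacent vertices share a color.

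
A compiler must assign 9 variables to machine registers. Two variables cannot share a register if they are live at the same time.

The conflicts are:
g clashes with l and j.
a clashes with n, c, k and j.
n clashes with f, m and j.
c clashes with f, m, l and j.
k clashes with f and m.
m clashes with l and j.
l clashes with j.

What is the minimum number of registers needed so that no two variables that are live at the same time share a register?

c, m, l, j all conflict with each other, so at least 4 registers are needed.
4 registers suffice: register 1 → {k, j}; register 2 → {g, n, c}; register 3 → {a, f, m}; register 4 → {l}. Each listed conflict is separated.

4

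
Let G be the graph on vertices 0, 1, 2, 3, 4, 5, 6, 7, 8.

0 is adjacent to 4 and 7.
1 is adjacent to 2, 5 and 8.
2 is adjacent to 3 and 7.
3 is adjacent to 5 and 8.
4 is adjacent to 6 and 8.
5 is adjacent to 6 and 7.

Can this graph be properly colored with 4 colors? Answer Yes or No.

Yes

The chromatic number is 3. The cycle 6-5-1-8-4-6 has odd length 5, so it cannot be 2-colored; at least 3 colors are needed.
3 colors suffice: color red → {2, 4, 5}; color blue → {1, 3, 6, 7}; color green → {0, 8}.
Since 4 ≥ 3, a proper 4-coloring certainly exists.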